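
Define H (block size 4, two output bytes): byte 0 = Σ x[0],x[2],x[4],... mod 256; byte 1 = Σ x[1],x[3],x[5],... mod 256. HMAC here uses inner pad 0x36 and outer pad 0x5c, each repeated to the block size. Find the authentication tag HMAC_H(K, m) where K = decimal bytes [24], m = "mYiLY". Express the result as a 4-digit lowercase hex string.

33c9

Key decimal bytes [24] = 18 is 1 byte ≤ B = 4; zero-pad to 4 bytes: K' = 18 00 00 00.
K' ⊕ ipad = 2e 36 36 36.  K' ⊕ opad = 44 5c 5c 5c.
Inner input = (K'⊕ipad) ∥ m = 2e 36 36 36 ∥ 6d 59 69 4c 59.
Inner hash: even-index sum = 403 mod 256 = 147; odd-index sum = 273 mod 256 = 17 → 93 11.
Outer input = (K'⊕opad) ∥ inner = 44 5c 5c 5c ∥ 93 11.
Outer hash (tag): even-index sum = 307 mod 256 = 51; odd-index sum = 201 mod 256 = 201 → 33 c9.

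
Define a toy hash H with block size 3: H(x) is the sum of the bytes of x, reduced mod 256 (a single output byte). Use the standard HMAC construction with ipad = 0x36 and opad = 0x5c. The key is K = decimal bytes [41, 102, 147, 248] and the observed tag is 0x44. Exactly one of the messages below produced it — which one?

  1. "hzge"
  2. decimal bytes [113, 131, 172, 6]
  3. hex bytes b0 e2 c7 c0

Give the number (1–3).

Key decimal bytes [41, 102, 147, 248] = 29 66 93 f8 is 4 bytes > B = 3, so hash it first: H(key) = 1a, then zero-pad to 3 bytes: K' = 1a 00 00.
K' ⊕ ipad = 2c 36 36; K' ⊕ opad = 46 5c 5c.
m1: inner = H(2c 36 36 68 7a 67 65) = 46; tag = H(46 5c 5c 46) = 44 ← matches
m2: inner = H(2c 36 36 71 83 ac 06) = 3e; tag = H(46 5c 5c 3e) = 3c
m3: inner = H(2c 36 36 b0 e2 c7 c0) = b1; tag = H(46 5c 5c b1) = af

1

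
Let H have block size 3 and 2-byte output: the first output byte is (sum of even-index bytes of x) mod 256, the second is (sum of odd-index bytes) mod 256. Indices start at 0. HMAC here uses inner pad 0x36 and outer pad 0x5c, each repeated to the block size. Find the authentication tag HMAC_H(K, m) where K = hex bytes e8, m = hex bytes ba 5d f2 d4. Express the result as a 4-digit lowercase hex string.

f2a1

Key hex bytes e8 is 1 byte ≤ B = 3; zero-pad to 3 bytes: K' = e8 00 00.
K' ⊕ ipad = de 36 36.  K' ⊕ opad = b4 5c 5c.
Inner input = (K'⊕ipad) ∥ m = de 36 36 ∥ ba 5d f2 d4.
Inner hash: even-index sum = 581 mod 256 = 69; odd-index sum = 482 mod 256 = 226 → 45 e2.
Outer input = (K'⊕opad) ∥ inner = b4 5c 5c ∥ 45 e2.
Outer hash (tag): even-index sum = 498 mod 256 = 242; odd-index sum = 161 mod 256 = 161 → f2 a1.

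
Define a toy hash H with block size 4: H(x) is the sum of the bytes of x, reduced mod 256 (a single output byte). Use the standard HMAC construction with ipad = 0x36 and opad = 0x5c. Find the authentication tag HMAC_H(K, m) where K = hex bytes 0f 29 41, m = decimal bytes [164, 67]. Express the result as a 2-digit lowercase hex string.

2d

Key hex bytes 0f 29 41 is 3 bytes ≤ B = 4; zero-pad to 4 bytes: K' = 0f 29 41 00.
K' ⊕ ipad = 39 1f 77 36.  K' ⊕ opad = 53 75 1d 5c.
Inner input = (K'⊕ipad) ∥ m = 39 1f 77 36 ∥ a4 43.
Inner hash: sum = 57+31+119+54+164+67 = 492; mod 256 = 236 → ec.
Outer input = (K'⊕opad) ∥ inner = 53 75 1d 5c ∥ ec.
Outer hash (tag): sum = 83+117+29+92+236 = 557; mod 256 = 45 → 2d.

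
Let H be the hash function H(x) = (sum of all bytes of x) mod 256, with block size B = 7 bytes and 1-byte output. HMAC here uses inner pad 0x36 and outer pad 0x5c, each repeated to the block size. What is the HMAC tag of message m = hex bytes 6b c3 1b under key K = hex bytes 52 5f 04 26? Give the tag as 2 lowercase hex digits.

Key hex bytes 52 5f 04 26 is 4 bytes ≤ B = 7; zero-pad to 7 bytes: K' = 52 5f 04 26 00 00 00.
K' ⊕ ipad = 64 69 32 10 36 36 36.  K' ⊕ opad = 0e 03 58 7a 5c 5c 5c.
Inner input = (K'⊕ipad) ∥ m = 64 69 32 10 36 36 36 ∥ 6b c3 1b.
Inner hash: sum = 100+105+50+16+54+54+54+107+195+27 = 762; mod 256 = 250 → fa.
Outer input = (K'⊕opad) ∥ inner = 0e 03 58 7a 5c 5c 5c ∥ fa.
Outer hash (tag): sum = 14+3+88+122+92+92+92+250 = 753; mod 256 = 241 → f1.

f1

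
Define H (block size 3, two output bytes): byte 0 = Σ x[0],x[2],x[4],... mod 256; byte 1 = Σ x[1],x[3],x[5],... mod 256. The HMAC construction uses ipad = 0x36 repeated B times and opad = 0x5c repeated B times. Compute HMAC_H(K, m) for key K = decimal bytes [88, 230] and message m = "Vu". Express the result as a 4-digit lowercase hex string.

Key decimal bytes [88, 230] = 58 e6 is 2 bytes ≤ B = 3; zero-pad to 3 bytes: K' = 58 e6 00.
K' ⊕ ipad = 6e d0 36.  K' ⊕ opad = 04 ba 5c.
Inner input = (K'⊕ipad) ∥ m = 6e d0 36 ∥ 56 75.
Inner hash: even-index sum = 281 mod 256 = 25; odd-index sum = 294 mod 256 = 38 → 19 26.
Outer input = (K'⊕opad) ∥ inner = 04 ba 5c ∥ 19 26.
Outer hash (tag): even-index sum = 134 mod 256 = 134; odd-index sum = 211 mod 256 = 211 → 86 d3.

86d3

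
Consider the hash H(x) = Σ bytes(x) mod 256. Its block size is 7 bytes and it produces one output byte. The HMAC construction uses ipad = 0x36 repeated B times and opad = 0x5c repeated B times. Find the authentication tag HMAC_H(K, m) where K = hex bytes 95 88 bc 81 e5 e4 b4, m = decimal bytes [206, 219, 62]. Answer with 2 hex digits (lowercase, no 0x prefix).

63

Key hex bytes 95 88 bc 81 e5 e4 b4 is exactly B = 7 bytes: K' = 95 88 bc 81 e5 e4 b4.
K' ⊕ ipad = a3 be 8a b7 d3 d2 82.  K' ⊕ opad = c9 d4 e0 dd b9 b8 e8.
Inner input = (K'⊕ipad) ∥ m = a3 be 8a b7 d3 d2 82 ∥ ce db 3e.
Inner hash: sum = 163+190+138+183+211+210+130+206+219+62 = 1712; mod 256 = 176 → b0.
Outer input = (K'⊕opad) ∥ inner = c9 d4 e0 dd b9 b8 e8 ∥ b0.
Outer hash (tag): sum = 201+212+224+221+185+184+232+176 = 1635; mod 256 = 99 → 63.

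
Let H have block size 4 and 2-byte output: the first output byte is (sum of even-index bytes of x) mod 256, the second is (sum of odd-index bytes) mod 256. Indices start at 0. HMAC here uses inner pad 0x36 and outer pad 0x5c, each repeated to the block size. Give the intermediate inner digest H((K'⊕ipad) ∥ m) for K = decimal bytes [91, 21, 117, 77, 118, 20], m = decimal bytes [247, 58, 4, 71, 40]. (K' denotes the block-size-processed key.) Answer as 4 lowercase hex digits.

c9f7

Key decimal bytes [91, 21, 117, 77, 118, 20] = 5b 15 75 4d 76 14 is 6 bytes > B = 4, so hash it first: H(key) = 46 76, then zero-pad to 4 bytes: K' = 46 76 00 00.
K' ⊕ ipad = 70 40 36 36.
Inner input = 70 40 36 36 ∥ f7 3a 04 47 28.
Inner hash: even-index sum = 457 mod 256 = 201; odd-index sum = 247 mod 256 = 247 → c9 f7.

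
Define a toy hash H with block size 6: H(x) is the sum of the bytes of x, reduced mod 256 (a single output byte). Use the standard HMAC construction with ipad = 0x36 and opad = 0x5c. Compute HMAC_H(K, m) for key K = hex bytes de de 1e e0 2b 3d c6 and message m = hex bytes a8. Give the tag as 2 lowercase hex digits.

14

Key hex bytes de de 1e e0 2b 3d c6 is 7 bytes > B = 6, so hash it first: H(key) = e8, then zero-pad to 6 bytes: K' = e8 00 00 00 00 00.
K' ⊕ ipad = de 36 36 36 36 36.  K' ⊕ opad = b4 5c 5c 5c 5c 5c.
Inner input = (K'⊕ipad) ∥ m = de 36 36 36 36 36 ∥ a8.
Inner hash: sum = 222+54+54+54+54+54+168 = 660; mod 256 = 148 → 94.
Outer input = (K'⊕opad) ∥ inner = b4 5c 5c 5c 5c 5c ∥ 94.
Outer hash (tag): sum = 180+92+92+92+92+92+148 = 788; mod 256 = 20 → 14.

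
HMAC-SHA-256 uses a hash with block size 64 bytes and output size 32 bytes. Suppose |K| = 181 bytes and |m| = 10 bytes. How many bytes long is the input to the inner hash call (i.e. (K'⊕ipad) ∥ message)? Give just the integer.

Key is 181 > 64 bytes, so it is hashed to 32 bytes then zero-padded to 64: |K'| = 64.
Inner input = (K'⊕ipad) ∥ m → 64 + 10 = 74 bytes.

74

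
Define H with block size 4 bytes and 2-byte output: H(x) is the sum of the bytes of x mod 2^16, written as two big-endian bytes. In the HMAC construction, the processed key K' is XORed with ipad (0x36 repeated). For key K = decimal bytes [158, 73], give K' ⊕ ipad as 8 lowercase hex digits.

a87f3636

Key decimal bytes [158, 73] = 9e 49 is 2 bytes ≤ B = 4; zero-pad to 4 bytes: K' = 9e 49 00 00.
XOR each byte with 0x36: 9e⊕36=a8, 49⊕36=7f, 00⊕36=36, 00⊕36=36.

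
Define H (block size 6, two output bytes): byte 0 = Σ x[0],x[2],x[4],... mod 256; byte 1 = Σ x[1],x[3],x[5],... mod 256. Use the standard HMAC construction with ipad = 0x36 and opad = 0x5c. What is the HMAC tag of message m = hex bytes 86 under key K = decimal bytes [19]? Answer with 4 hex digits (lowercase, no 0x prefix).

1eb6

Key decimal bytes [19] = 13 is 1 byte ≤ B = 6; zero-pad to 6 bytes: K' = 13 00 00 00 00 00.
K' ⊕ ipad = 25 36 36 36 36 36.  K' ⊕ opad = 4f 5c 5c 5c 5c 5c.
Inner input = (K'⊕ipad) ∥ m = 25 36 36 36 36 36 ∥ 86.
Inner hash: even-index sum = 279 mod 256 = 23; odd-index sum = 162 mod 256 = 162 → 17 a2.
Outer input = (K'⊕opad) ∥ inner = 4f 5c 5c 5c 5c 5c ∥ 17 a2.
Outer hash (tag): even-index sum = 286 mod 256 = 30; odd-index sum = 438 mod 256 = 182 → 1e b6.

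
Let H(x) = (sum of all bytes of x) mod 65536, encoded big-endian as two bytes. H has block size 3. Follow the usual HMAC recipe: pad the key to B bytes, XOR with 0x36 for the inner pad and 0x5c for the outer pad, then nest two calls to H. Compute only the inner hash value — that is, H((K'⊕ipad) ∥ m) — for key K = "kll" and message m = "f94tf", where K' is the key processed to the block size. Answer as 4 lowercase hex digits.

02be

Key "kll" = 6b 6c 6c is exactly B = 3 bytes: K' = 6b 6c 6c.
K' ⊕ ipad = 5d 5a 5a.
Inner input = 5d 5a 5a ∥ 66 39 34 74 66.
Inner hash: sum = 93+90+90+102+57+52+116+102 = 702 → 02 be.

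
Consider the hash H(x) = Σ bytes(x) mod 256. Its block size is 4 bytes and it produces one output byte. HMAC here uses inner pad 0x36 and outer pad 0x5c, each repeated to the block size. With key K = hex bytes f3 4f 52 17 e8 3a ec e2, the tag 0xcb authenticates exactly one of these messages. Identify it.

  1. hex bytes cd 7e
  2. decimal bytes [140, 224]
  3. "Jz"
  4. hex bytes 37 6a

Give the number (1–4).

4

Key hex bytes f3 4f 52 17 e8 3a ec e2 is 8 bytes > B = 4, so hash it first: H(key) = 9b, then zero-pad to 4 bytes: K' = 9b 00 00 00.
K' ⊕ ipad = ad 36 36 36; K' ⊕ opad = c7 5c 5c 5c.
m1: inner = H(ad 36 36 36 cd 7e) = 9a; tag = H(c7 5c 5c 5c 9a) = 75
m2: inner = H(ad 36 36 36 8c e0) = bb; tag = H(c7 5c 5c 5c bb) = 96
m3: inner = H(ad 36 36 36 4a 7a) = 13; tag = H(c7 5c 5c 5c 13) = ee
m4: inner = H(ad 36 36 36 37 6a) = f0; tag = H(c7 5c 5c 5c f0) = cb ← matches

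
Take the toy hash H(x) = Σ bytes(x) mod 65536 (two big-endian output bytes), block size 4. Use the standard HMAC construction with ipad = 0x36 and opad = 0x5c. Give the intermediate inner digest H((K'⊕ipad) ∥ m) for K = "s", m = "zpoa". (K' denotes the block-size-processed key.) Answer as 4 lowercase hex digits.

Key "s" = 73 is 1 byte ≤ B = 4; zero-pad to 4 bytes: K' = 73 00 00 00.
K' ⊕ ipad = 45 36 36 36.
Inner input = 45 36 36 36 ∥ 7a 70 6f 61.
Inner hash: sum = 69+54+54+54+122+112+111+97 = 673 → 02 a1.

02a1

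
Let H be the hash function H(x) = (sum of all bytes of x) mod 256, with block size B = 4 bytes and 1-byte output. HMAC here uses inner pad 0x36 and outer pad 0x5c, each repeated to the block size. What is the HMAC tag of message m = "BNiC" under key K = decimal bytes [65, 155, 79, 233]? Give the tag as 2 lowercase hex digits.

Key decimal bytes [65, 155, 79, 233] = 41 9b 4f e9 is exactly B = 4 bytes: K' = 41 9b 4f e9.
K' ⊕ ipad = 77 ad 79 df.  K' ⊕ opad = 1d c7 13 b5.
Inner input = (K'⊕ipad) ∥ m = 77 ad 79 df ∥ 42 4e 69 43.
Inner hash: sum = 119+173+121+223+66+78+105+67 = 952; mod 256 = 184 → b8.
Outer input = (K'⊕opad) ∥ inner = 1d c7 13 b5 ∥ b8.
Outer hash (tag): sum = 29+199+19+181+184 = 612; mod 256 = 100 → 64.

64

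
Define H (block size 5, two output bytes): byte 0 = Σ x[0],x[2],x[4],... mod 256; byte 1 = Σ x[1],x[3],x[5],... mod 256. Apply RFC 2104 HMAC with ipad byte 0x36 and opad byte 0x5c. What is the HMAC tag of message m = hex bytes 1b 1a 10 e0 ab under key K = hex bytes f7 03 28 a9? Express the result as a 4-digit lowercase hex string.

2563

Key hex bytes f7 03 28 a9 is 4 bytes ≤ B = 5; zero-pad to 5 bytes: K' = f7 03 28 a9 00.
K' ⊕ ipad = c1 35 1e 9f 36.  K' ⊕ opad = ab 5f 74 f5 5c.
Inner input = (K'⊕ipad) ∥ m = c1 35 1e 9f 36 ∥ 1b 1a 10 e0 ab.
Inner hash: even-index sum = 527 mod 256 = 15; odd-index sum = 426 mod 256 = 170 → 0f aa.
Outer input = (K'⊕opad) ∥ inner = ab 5f 74 f5 5c ∥ 0f aa.
Outer hash (tag): even-index sum = 549 mod 256 = 37; odd-index sum = 355 mod 256 = 99 → 25 63.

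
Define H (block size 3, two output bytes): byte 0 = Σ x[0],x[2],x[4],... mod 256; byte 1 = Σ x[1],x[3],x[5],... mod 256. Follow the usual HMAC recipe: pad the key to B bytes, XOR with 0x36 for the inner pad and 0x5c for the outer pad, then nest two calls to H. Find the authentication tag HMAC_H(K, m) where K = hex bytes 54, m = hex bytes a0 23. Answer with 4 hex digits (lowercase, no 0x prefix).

3a17

Key hex bytes 54 is 1 byte ≤ B = 3; zero-pad to 3 bytes: K' = 54 00 00.
K' ⊕ ipad = 62 36 36.  K' ⊕ opad = 08 5c 5c.
Inner input = (K'⊕ipad) ∥ m = 62 36 36 ∥ a0 23.
Inner hash: even-index sum = 187 mod 256 = 187; odd-index sum = 214 mod 256 = 214 → bb d6.
Outer input = (K'⊕opad) ∥ inner = 08 5c 5c ∥ bb d6.
Outer hash (tag): even-index sum = 314 mod 256 = 58; odd-index sum = 279 mod 256 = 23 → 3a 17.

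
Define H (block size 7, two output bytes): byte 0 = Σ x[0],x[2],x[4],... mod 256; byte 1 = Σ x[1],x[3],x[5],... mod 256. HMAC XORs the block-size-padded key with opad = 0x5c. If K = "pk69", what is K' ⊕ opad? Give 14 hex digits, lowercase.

Key "pk69" = 70 6b 36 39 is 4 bytes ≤ B = 7; zero-pad to 7 bytes: K' = 70 6b 36 39 00 00 00.
XOR each byte with 0x5c: 70⊕5c=2c, 6b⊕5c=37, 36⊕5c=6a, 39⊕5c=65, 00⊕5c=5c, 00⊕5c=5c, 00⊕5c=5c.

2c376a655c5c5c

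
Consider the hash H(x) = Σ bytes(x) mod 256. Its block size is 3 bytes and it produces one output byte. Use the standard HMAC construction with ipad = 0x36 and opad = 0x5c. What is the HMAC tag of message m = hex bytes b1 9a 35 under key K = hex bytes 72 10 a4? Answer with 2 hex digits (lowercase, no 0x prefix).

ee

Key hex bytes 72 10 a4 is exactly B = 3 bytes: K' = 72 10 a4.
K' ⊕ ipad = 44 26 92.  K' ⊕ opad = 2e 4c f8.
Inner input = (K'⊕ipad) ∥ m = 44 26 92 ∥ b1 9a 35.
Inner hash: sum = 68+38+146+177+154+53 = 636; mod 256 = 124 → 7c.
Outer input = (K'⊕opad) ∥ inner = 2e 4c f8 ∥ 7c.
Outer hash (tag): sum = 46+76+248+124 = 494; mod 256 = 238 → ee.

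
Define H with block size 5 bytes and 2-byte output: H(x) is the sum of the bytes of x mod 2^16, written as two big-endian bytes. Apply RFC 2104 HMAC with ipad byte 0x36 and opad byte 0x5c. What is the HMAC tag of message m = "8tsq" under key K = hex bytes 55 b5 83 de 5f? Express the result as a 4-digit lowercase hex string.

02d6

Key hex bytes 55 b5 83 de 5f is exactly B = 5 bytes: K' = 55 b5 83 de 5f.
K' ⊕ ipad = 63 83 b5 e8 69.  K' ⊕ opad = 09 e9 df 82 03.
Inner input = (K'⊕ipad) ∥ m = 63 83 b5 e8 69 ∥ 38 74 73 71.
Inner hash: sum = 99+131+181+232+105+56+116+115+113 = 1148 → 04 7c.
Outer input = (K'⊕opad) ∥ inner = 09 e9 df 82 03 ∥ 04 7c.
Outer hash (tag): sum = 9+233+223+130+3+4+124 = 726 → 02 d6.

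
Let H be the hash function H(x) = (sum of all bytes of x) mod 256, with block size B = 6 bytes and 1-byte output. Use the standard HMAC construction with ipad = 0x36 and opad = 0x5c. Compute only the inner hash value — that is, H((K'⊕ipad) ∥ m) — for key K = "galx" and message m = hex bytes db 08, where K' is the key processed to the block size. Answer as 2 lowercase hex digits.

Key "galx" = 67 61 6c 78 is 4 bytes ≤ B = 6; zero-pad to 6 bytes: K' = 67 61 6c 78 00 00.
K' ⊕ ipad = 51 57 5a 4e 36 36.
Inner input = 51 57 5a 4e 36 36 ∥ db 08.
Inner hash: sum = 81+87+90+78+54+54+219+8 = 671; mod 256 = 159 → 9f.

9f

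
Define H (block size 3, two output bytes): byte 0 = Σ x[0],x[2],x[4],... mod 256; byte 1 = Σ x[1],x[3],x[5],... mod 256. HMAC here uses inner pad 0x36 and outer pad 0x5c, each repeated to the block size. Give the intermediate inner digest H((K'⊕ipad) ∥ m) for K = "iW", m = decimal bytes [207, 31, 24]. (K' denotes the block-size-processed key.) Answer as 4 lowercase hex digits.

b448

Key "iW" = 69 57 is 2 bytes ≤ B = 3; zero-pad to 3 bytes: K' = 69 57 00.
K' ⊕ ipad = 5f 61 36.
Inner input = 5f 61 36 ∥ cf 1f 18.
Inner hash: even-index sum = 180 mod 256 = 180; odd-index sum = 328 mod 256 = 72 → b4 48.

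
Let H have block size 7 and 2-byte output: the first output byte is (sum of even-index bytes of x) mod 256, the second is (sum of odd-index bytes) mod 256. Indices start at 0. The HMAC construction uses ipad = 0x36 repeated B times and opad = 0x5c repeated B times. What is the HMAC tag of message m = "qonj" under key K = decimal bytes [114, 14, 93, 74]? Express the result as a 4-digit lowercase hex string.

Key decimal bytes [114, 14, 93, 74] = 72 0e 5d 4a is 4 bytes ≤ B = 7; zero-pad to 7 bytes: K' = 72 0e 5d 4a 00 00 00.
K' ⊕ ipad = 44 38 6b 7c 36 36 36.  K' ⊕ opad = 2e 52 01 16 5c 5c 5c.
Inner input = (K'⊕ipad) ∥ m = 44 38 6b 7c 36 36 36 ∥ 71 6f 6e 6a.
Inner hash: even-index sum = 500 mod 256 = 244; odd-index sum = 457 mod 256 = 201 → f4 c9.
Outer input = (K'⊕opad) ∥ inner = 2e 52 01 16 5c 5c 5c ∥ f4 c9.
Outer hash (tag): even-index sum = 432 mod 256 = 176; odd-index sum = 440 mod 256 = 184 → b0 b8.

b0b8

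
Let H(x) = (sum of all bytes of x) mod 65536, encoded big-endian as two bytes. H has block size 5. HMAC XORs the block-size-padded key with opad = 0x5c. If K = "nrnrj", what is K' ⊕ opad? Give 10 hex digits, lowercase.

322e322e36

Key "nrnrj" = 6e 72 6e 72 6a is exactly B = 5 bytes: K' = 6e 72 6e 72 6a.
XOR each byte with 0x5c: 6e⊕5c=32, 72⊕5c=2e, 6e⊕5c=32, 72⊕5c=2e, 6a⊕5c=36.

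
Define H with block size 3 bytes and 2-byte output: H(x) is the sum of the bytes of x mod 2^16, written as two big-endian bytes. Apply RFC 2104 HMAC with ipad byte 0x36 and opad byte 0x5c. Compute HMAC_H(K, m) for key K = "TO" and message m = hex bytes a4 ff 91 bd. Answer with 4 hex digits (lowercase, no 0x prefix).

007d

Key "TO" = 54 4f is 2 bytes ≤ B = 3; zero-pad to 3 bytes: K' = 54 4f 00.
K' ⊕ ipad = 62 79 36.  K' ⊕ opad = 08 13 5c.
Inner input = (K'⊕ipad) ∥ m = 62 79 36 ∥ a4 ff 91 bd.
Inner hash: sum = 98+121+54+164+255+145+189 = 1026 → 04 02.
Outer input = (K'⊕opad) ∥ inner = 08 13 5c ∥ 04 02.
Outer hash (tag): sum = 8+19+92+4+2 = 125 → 00 7d.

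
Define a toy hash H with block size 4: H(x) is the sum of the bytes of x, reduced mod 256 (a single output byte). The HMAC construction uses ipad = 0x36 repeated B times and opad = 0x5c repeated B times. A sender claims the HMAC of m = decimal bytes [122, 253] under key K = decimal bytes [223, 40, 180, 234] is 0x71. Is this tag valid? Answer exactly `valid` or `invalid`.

valid

Key decimal bytes [223, 40, 180, 234] = df 28 b4 ea is exactly B = 4 bytes: K' = df 28 b4 ea.
K' ⊕ ipad = e9 1e 82 dc; K' ⊕ opad = 83 74 e8 b6.
Inner hash: sum = 233+30+130+220+122+253 = 988; mod 256 = 220 → dc.
Outer hash (recomputed tag): sum = 131+116+232+182+220 = 881; mod 256 = 113 → 71.
Recomputed tag = 71; claimed = 71 → match.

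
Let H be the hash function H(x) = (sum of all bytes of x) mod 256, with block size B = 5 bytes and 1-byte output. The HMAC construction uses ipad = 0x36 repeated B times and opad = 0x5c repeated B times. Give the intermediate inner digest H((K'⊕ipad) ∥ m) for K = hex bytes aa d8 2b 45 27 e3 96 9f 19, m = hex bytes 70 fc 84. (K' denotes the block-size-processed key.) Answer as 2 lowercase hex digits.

44

Key hex bytes aa d8 2b 45 27 e3 96 9f 19 is 9 bytes > B = 5, so hash it first: H(key) = 4a, then zero-pad to 5 bytes: K' = 4a 00 00 00 00.
K' ⊕ ipad = 7c 36 36 36 36.
Inner input = 7c 36 36 36 36 ∥ 70 fc 84.
Inner hash: sum = 124+54+54+54+54+112+252+132 = 836; mod 256 = 68 → 44.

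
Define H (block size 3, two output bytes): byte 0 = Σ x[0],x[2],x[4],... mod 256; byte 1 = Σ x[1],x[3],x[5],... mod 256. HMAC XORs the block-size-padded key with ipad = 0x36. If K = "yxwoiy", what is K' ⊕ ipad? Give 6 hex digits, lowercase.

6f5636

Key "yxwoiy" = 79 78 77 6f 69 79 is 6 bytes > B = 3, so hash it first: H(key) = 59 60, then zero-pad to 3 bytes: K' = 59 60 00.
XOR each byte with 0x36: 59⊕36=6f, 60⊕36=56, 00⊕36=36.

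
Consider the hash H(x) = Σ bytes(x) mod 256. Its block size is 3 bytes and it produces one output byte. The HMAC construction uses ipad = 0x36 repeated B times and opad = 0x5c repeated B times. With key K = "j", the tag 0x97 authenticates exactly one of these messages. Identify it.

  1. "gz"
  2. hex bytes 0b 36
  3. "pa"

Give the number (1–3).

1

Key "j" = 6a is 1 byte ≤ B = 3; zero-pad to 3 bytes: K' = 6a 00 00.
K' ⊕ ipad = 5c 36 36; K' ⊕ opad = 36 5c 5c.
m1: inner = H(5c 36 36 67 7a) = a9; tag = H(36 5c 5c a9) = 97 ← matches
m2: inner = H(5c 36 36 0b 36) = 09; tag = H(36 5c 5c 09) = f7
m3: inner = H(5c 36 36 70 61) = 99; tag = H(36 5c 5c 99) = 87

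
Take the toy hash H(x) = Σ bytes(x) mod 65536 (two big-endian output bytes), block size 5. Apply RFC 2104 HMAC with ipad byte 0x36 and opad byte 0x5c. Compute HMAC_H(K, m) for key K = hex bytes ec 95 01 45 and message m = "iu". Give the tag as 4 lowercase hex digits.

0289

Key hex bytes ec 95 01 45 is 4 bytes ≤ B = 5; zero-pad to 5 bytes: K' = ec 95 01 45 00.
K' ⊕ ipad = da a3 37 73 36.  K' ⊕ opad = b0 c9 5d 19 5c.
Inner input = (K'⊕ipad) ∥ m = da a3 37 73 36 ∥ 69 75.
Inner hash: sum = 218+163+55+115+54+105+117 = 827 → 03 3b.
Outer input = (K'⊕opad) ∥ inner = b0 c9 5d 19 5c ∥ 03 3b.
Outer hash (tag): sum = 176+201+93+25+92+3+59 = 649 → 02 89.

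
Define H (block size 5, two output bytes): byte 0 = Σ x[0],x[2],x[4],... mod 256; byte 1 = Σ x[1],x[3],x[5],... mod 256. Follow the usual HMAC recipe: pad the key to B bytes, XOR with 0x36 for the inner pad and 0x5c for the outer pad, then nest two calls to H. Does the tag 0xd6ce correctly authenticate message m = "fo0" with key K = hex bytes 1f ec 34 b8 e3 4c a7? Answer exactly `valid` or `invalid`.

Key hex bytes 1f ec 34 b8 e3 4c a7 is 7 bytes > B = 5, so hash it first: H(key) = dd f0, then zero-pad to 5 bytes: K' = dd f0 00 00 00.
K' ⊕ ipad = eb c6 36 36 36; K' ⊕ opad = 81 ac 5c 5c 5c.
Inner hash: even-index sum = 454 mod 256 = 198; odd-index sum = 402 mod 256 = 146 → c6 92.
Outer hash (recomputed tag): even-index sum = 459 mod 256 = 203; odd-index sum = 462 mod 256 = 206 → cb ce.
Recomputed tag = cbce; claimed = d6ce → mismatch.

invalid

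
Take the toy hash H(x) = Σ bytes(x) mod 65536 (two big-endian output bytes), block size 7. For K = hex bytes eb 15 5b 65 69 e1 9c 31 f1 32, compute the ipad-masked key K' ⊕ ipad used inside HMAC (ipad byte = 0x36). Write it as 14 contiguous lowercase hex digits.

Key hex bytes eb 15 5b 65 69 e1 9c 31 f1 32 is 10 bytes > B = 7, so hash it first: H(key) = 04 fa, then zero-pad to 7 bytes: K' = 04 fa 00 00 00 00 00.
XOR each byte with 0x36: 04⊕36=32, fa⊕36=cc, 00⊕36=36, 00⊕36=36, 00⊕36=36, 00⊕36=36, 00⊕36=36.

32cc3636363636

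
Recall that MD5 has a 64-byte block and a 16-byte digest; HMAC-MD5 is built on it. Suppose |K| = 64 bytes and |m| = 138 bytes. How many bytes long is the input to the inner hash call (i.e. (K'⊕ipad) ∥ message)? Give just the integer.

202

Key is 64 ≤ 64 bytes, zero-padded: |K'| = 64.
Inner input = (K'⊕ipad) ∥ m → 64 + 138 = 202 bytes.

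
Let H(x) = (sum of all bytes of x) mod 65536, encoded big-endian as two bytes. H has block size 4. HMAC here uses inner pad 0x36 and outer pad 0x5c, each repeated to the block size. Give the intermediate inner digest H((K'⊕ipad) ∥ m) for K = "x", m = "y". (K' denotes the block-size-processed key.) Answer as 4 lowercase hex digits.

Key "x" = 78 is 1 byte ≤ B = 4; zero-pad to 4 bytes: K' = 78 00 00 00.
K' ⊕ ipad = 4e 36 36 36.
Inner input = 4e 36 36 36 ∥ 79.
Inner hash: sum = 78+54+54+54+121 = 361 → 01 69.

0169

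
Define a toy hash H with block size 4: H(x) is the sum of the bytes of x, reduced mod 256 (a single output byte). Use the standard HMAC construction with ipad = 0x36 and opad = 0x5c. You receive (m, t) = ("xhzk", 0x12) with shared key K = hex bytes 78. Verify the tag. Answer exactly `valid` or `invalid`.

invalid

Key hex bytes 78 is 1 byte ≤ B = 4; zero-pad to 4 bytes: K' = 78 00 00 00.
K' ⊕ ipad = 4e 36 36 36; K' ⊕ opad = 24 5c 5c 5c.
Inner hash: sum = 78+54+54+54+120+104+122+107 = 693; mod 256 = 181 → b5.
Outer hash (recomputed tag): sum = 36+92+92+92+181 = 493; mod 256 = 237 → ed.
Recomputed tag = ed; claimed = 12 → mismatch.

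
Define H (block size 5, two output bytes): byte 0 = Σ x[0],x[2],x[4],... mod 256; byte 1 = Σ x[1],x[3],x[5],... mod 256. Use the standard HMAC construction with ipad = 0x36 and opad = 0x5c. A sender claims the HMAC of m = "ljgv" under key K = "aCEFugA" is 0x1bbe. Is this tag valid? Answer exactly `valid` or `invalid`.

invalid

Key "aCEFugA" = 61 43 45 46 75 67 41 is 7 bytes > B = 5, so hash it first: H(key) = 5c f0, then zero-pad to 5 bytes: K' = 5c f0 00 00 00.
K' ⊕ ipad = 6a c6 36 36 36; K' ⊕ opad = 00 ac 5c 5c 5c.
Inner hash: even-index sum = 438 mod 256 = 182; odd-index sum = 463 mod 256 = 207 → b6 cf.
Outer hash (recomputed tag): even-index sum = 391 mod 256 = 135; odd-index sum = 446 mod 256 = 190 → 87 be.
Recomputed tag = 87be; claimed = 1bbe → mismatch.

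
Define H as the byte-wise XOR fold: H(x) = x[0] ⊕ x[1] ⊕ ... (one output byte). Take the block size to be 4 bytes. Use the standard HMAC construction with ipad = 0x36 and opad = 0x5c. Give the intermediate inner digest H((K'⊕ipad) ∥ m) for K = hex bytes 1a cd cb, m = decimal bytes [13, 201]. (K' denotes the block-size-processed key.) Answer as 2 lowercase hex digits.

d8

Key hex bytes 1a cd cb is 3 bytes ≤ B = 4; zero-pad to 4 bytes: K' = 1a cd cb 00.
K' ⊕ ipad = 2c fb fd 36.
Inner input = 2c fb fd 36 ∥ 0d c9.
Inner hash: XOR 2c⊕fb⊕fd⊕36⊕0d⊕c9 = d8.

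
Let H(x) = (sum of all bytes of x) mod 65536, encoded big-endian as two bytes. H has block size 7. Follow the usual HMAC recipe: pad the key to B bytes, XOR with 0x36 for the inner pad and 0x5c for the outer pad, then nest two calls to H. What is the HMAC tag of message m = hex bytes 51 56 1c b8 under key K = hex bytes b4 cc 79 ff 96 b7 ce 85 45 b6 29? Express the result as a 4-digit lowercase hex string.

Key hex bytes b4 cc 79 ff 96 b7 ce 85 45 b6 29 is 11 bytes > B = 7, so hash it first: H(key) = 06 bc, then zero-pad to 7 bytes: K' = 06 bc 00 00 00 00 00.
K' ⊕ ipad = 30 8a 36 36 36 36 36.  K' ⊕ opad = 5a e0 5c 5c 5c 5c 5c.
Inner input = (K'⊕ipad) ∥ m = 30 8a 36 36 36 36 36 ∥ 51 56 1c b8.
Inner hash: sum = 48+138+54+54+54+54+54+81+86+28+184 = 835 → 03 43.
Outer input = (K'⊕opad) ∥ inner = 5a e0 5c 5c 5c 5c 5c ∥ 03 43.
Outer hash (tag): sum = 90+224+92+92+92+92+92+3+67 = 844 → 03 4c.

034c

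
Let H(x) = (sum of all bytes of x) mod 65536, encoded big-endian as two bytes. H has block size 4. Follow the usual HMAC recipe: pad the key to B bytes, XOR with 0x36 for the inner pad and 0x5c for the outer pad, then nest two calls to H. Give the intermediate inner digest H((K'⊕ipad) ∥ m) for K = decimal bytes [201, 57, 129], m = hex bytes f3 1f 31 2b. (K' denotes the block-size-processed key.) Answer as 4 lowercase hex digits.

Key decimal bytes [201, 57, 129] = c9 39 81 is 3 bytes ≤ B = 4; zero-pad to 4 bytes: K' = c9 39 81 00.
K' ⊕ ipad = ff 0f b7 36.
Inner input = ff 0f b7 36 ∥ f3 1f 31 2b.
Inner hash: sum = 255+15+183+54+243+31+49+43 = 873 → 03 69.

0369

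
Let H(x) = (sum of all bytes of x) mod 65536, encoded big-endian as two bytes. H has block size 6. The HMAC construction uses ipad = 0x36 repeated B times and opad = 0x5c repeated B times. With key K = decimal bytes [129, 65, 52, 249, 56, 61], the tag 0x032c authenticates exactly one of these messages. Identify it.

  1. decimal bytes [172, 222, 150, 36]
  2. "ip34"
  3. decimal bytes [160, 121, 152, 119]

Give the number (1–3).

Key decimal bytes [129, 65, 52, 249, 56, 61] = 81 41 34 f9 38 3d is exactly B = 6 bytes: K' = 81 41 34 f9 38 3d.
K' ⊕ ipad = b7 77 02 cf 0e 0b; K' ⊕ opad = dd 1d 68 a5 64 61.
m1: inner = H(b7 77 02 cf 0e 0b ac de 96 24) = 04 5c; tag = H(dd 1d 68 a5 64 61 04 5c) = 032c ← matches
m2: inner = H(b7 77 02 cf 0e 0b 69 70 33 34) = 03 58; tag = H(dd 1d 68 a5 64 61 03 58) = 0327
m3: inner = H(b7 77 02 cf 0e 0b a0 79 98 77) = 04 40; tag = H(dd 1d 68 a5 64 61 04 40) = 0310

1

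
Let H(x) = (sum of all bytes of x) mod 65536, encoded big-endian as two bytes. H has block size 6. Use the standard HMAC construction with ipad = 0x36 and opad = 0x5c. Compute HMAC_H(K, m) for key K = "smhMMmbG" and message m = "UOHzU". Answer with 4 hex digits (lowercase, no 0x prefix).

Key "smhMMmbG" = 73 6d 68 4d 4d 6d 62 47 is 8 bytes > B = 6, so hash it first: H(key) = 02 f8, then zero-pad to 6 bytes: K' = 02 f8 00 00 00 00.
K' ⊕ ipad = 34 ce 36 36 36 36.  K' ⊕ opad = 5e a4 5c 5c 5c 5c.
Inner input = (K'⊕ipad) ∥ m = 34 ce 36 36 36 36 ∥ 55 4f 48 7a 55.
Inner hash: sum = 52+206+54+54+54+54+85+79+72+122+85 = 917 → 03 95.
Outer input = (K'⊕opad) ∥ inner = 5e a4 5c 5c 5c 5c ∥ 03 95.
Outer hash (tag): sum = 94+164+92+92+92+92+3+149 = 778 → 03 0a.

030a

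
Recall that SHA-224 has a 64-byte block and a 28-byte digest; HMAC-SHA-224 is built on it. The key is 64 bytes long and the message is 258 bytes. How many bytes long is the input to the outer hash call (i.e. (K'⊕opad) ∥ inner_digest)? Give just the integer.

92

Key is 64 ≤ 64 bytes, zero-padded: |K'| = 64.
Outer input = (K'⊕opad) ∥ H(inner) → 64 + 28 = 92 bytes.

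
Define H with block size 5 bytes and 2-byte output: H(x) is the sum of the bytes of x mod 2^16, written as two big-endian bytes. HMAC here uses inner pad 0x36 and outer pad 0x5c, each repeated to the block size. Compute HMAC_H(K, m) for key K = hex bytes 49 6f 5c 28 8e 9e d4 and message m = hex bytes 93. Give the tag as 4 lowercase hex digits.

0248

Key hex bytes 49 6f 5c 28 8e 9e d4 is 7 bytes > B = 5, so hash it first: H(key) = 03 3c, then zero-pad to 5 bytes: K' = 03 3c 00 00 00.
K' ⊕ ipad = 35 0a 36 36 36.  K' ⊕ opad = 5f 60 5c 5c 5c.
Inner input = (K'⊕ipad) ∥ m = 35 0a 36 36 36 ∥ 93.
Inner hash: sum = 53+10+54+54+54+147 = 372 → 01 74.
Outer input = (K'⊕opad) ∥ inner = 5f 60 5c 5c 5c ∥ 01 74.
Outer hash (tag): sum = 95+96+92+92+92+1+116 = 584 → 02 48.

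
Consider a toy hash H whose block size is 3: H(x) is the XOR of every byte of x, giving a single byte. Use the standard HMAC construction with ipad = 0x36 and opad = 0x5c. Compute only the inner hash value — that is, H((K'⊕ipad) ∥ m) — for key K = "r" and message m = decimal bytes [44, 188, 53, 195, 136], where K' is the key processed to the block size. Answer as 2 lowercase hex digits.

Key "r" = 72 is 1 byte ≤ B = 3; zero-pad to 3 bytes: K' = 72 00 00.
K' ⊕ ipad = 44 36 36.
Inner input = 44 36 36 ∥ 2c bc 35 c3 88.
Inner hash: XOR 44⊕36⊕36⊕2c⊕bc⊕35⊕c3⊕88 = aa.

aa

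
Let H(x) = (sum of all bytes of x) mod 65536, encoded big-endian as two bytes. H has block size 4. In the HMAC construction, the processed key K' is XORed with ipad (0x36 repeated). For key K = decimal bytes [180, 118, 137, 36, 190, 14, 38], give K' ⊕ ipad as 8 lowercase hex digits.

Key decimal bytes [180, 118, 137, 36, 190, 14, 38] = b4 76 89 24 be 0e 26 is 7 bytes > B = 4, so hash it first: H(key) = 02 c9, then zero-pad to 4 bytes: K' = 02 c9 00 00.
XOR each byte with 0x36: 02⊕36=34, c9⊕36=ff, 00⊕36=36, 00⊕36=36.

34ff3636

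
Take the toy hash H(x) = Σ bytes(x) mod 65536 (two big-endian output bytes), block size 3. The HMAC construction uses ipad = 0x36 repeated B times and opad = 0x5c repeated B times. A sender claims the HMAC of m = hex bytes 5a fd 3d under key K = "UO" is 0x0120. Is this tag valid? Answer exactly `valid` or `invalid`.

valid

Key "UO" = 55 4f is 2 bytes ≤ B = 3; zero-pad to 3 bytes: K' = 55 4f 00.
K' ⊕ ipad = 63 79 36; K' ⊕ opad = 09 13 5c.
Inner hash: sum = 99+121+54+90+253+61 = 678 → 02 a6.
Outer hash (recomputed tag): sum = 9+19+92+2+166 = 288 → 01 20.
Recomputed tag = 0120; claimed = 0120 → match.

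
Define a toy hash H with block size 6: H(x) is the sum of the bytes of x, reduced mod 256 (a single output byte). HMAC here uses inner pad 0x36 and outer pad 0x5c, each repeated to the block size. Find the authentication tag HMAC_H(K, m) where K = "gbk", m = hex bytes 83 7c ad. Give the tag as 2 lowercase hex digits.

14

Key "gbk" = 67 62 6b is 3 bytes ≤ B = 6; zero-pad to 6 bytes: K' = 67 62 6b 00 00 00.
K' ⊕ ipad = 51 54 5d 36 36 36.  K' ⊕ opad = 3b 3e 37 5c 5c 5c.
Inner input = (K'⊕ipad) ∥ m = 51 54 5d 36 36 36 ∥ 83 7c ad.
Inner hash: sum = 81+84+93+54+54+54+131+124+173 = 848; mod 256 = 80 → 50.
Outer input = (K'⊕opad) ∥ inner = 3b 3e 37 5c 5c 5c ∥ 50.
Outer hash (tag): sum = 59+62+55+92+92+92+80 = 532; mod 256 = 20 → 14.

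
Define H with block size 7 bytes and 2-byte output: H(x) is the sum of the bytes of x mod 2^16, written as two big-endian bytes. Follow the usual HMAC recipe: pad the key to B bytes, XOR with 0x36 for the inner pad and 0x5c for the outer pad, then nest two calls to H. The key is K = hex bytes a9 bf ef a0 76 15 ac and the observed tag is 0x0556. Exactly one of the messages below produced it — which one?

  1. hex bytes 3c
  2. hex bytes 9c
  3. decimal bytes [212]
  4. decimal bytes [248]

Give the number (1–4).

3

Key hex bytes a9 bf ef a0 76 15 ac is exactly B = 7 bytes: K' = a9 bf ef a0 76 15 ac.
K' ⊕ ipad = 9f 89 d9 96 40 23 9a; K' ⊕ opad = f5 e3 b3 fc 2a 49 f0.
m1: inner = H(9f 89 d9 96 40 23 9a 3c) = 03 d0; tag = H(f5 e3 b3 fc 2a 49 f0 03 d0) = 05bd
m2: inner = H(9f 89 d9 96 40 23 9a 9c) = 04 30; tag = H(f5 e3 b3 fc 2a 49 f0 04 30) = 051e
m3: inner = H(9f 89 d9 96 40 23 9a d4) = 04 68; tag = H(f5 e3 b3 fc 2a 49 f0 04 68) = 0556 ← matches
m4: inner = H(9f 89 d9 96 40 23 9a f8) = 04 8c; tag = H(f5 e3 b3 fc 2a 49 f0 04 8c) = 057a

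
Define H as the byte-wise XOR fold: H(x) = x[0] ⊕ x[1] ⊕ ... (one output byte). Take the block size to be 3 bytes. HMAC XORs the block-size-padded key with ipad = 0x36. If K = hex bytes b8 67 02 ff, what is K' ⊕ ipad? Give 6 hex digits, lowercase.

Key hex bytes b8 67 02 ff is 4 bytes > B = 3, so hash it first: H(key) = 22, then zero-pad to 3 bytes: K' = 22 00 00.
XOR each byte with 0x36: 22⊕36=14, 00⊕36=36, 00⊕36=36.

143636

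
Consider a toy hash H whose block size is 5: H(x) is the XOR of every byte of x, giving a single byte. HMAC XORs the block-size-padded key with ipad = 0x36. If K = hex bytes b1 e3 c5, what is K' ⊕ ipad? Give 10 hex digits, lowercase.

87d5f33636

Key hex bytes b1 e3 c5 is 3 bytes ≤ B = 5; zero-pad to 5 bytes: K' = b1 e3 c5 00 00.
XOR each byte with 0x36: b1⊕36=87, e3⊕36=d5, c5⊕36=f3, 00⊕36=36, 00⊕36=36.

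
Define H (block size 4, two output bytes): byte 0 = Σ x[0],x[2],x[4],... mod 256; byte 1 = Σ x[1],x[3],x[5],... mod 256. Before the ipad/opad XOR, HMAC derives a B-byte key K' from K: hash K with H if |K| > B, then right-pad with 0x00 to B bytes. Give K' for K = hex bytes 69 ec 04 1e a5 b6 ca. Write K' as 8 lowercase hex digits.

|K| = 7 > B = 4, so first hash the key.
H(K): even-index sum = 476 mod 256 = 220; odd-index sum = 448 mod 256 = 192 → dc c0.
Zero-pad H(K) = dc c0 to 4 bytes: K' = dc c0 00 00.

dcc00000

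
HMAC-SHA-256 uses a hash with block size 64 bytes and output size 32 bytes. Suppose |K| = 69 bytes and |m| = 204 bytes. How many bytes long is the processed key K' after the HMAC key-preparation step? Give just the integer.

64

Key is 69 > 64 bytes, so it is hashed to 32 bytes then zero-padded to 64: |K'| = 64.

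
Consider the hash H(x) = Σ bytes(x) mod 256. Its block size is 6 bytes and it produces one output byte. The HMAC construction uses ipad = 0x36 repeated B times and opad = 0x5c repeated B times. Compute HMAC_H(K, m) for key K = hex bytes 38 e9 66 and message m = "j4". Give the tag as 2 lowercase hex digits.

e4

Key hex bytes 38 e9 66 is 3 bytes ≤ B = 6; zero-pad to 6 bytes: K' = 38 e9 66 00 00 00.
K' ⊕ ipad = 0e df 50 36 36 36.  K' ⊕ opad = 64 b5 3a 5c 5c 5c.
Inner input = (K'⊕ipad) ∥ m = 0e df 50 36 36 36 ∥ 6a 34.
Inner hash: sum = 14+223+80+54+54+54+106+52 = 637; mod 256 = 125 → 7d.
Outer input = (K'⊕opad) ∥ inner = 64 b5 3a 5c 5c 5c ∥ 7d.
Outer hash (tag): sum = 100+181+58+92+92+92+125 = 740; mod 256 = 228 → e4.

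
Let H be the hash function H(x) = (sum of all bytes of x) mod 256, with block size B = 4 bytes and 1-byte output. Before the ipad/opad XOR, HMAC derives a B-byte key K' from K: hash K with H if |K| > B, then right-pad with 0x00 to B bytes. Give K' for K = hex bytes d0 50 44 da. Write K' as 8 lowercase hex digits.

Key hex bytes d0 50 44 da is exactly B = 4 bytes: K' = d0 50 44 da.

d05044da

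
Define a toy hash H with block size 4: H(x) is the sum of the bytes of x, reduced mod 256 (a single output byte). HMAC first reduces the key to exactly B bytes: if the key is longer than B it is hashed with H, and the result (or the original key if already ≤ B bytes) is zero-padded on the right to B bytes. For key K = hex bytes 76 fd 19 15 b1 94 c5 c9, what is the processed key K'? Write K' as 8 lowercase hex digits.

74000000

|K| = 8 > B = 4, so first hash the key.
H(K): sum = 118+253+25+21+177+148+197+201 = 1140; mod 256 = 116 → 74.
Zero-pad H(K) = 74 to 4 bytes: K' = 74 00 00 00.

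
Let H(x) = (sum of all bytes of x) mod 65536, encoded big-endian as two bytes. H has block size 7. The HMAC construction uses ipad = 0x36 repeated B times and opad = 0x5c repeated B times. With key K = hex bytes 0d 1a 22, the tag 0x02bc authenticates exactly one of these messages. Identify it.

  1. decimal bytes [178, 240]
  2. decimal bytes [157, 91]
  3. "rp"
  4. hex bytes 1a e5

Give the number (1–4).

Key hex bytes 0d 1a 22 is 3 bytes ≤ B = 7; zero-pad to 7 bytes: K' = 0d 1a 22 00 00 00 00.
K' ⊕ ipad = 3b 2c 14 36 36 36 36; K' ⊕ opad = 51 46 7e 5c 5c 5c 5c.
m1: inner = H(3b 2c 14 36 36 36 36 b2 f0) = 02 f5; tag = H(51 46 7e 5c 5c 5c 5c 02 f5) = 037c
m2: inner = H(3b 2c 14 36 36 36 36 9d 5b) = 02 4b; tag = H(51 46 7e 5c 5c 5c 5c 02 4b) = 02d2
m3: inner = H(3b 2c 14 36 36 36 36 72 70) = 02 35; tag = H(51 46 7e 5c 5c 5c 5c 02 35) = 02bc ← matches
m4: inner = H(3b 2c 14 36 36 36 36 1a e5) = 02 52; tag = H(51 46 7e 5c 5c 5c 5c 02 52) = 02d9

3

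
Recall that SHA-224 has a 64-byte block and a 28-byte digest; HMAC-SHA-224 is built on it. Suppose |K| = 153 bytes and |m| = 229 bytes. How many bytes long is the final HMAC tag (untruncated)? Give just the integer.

28

The tag is one SHA-224 digest: 28 bytes.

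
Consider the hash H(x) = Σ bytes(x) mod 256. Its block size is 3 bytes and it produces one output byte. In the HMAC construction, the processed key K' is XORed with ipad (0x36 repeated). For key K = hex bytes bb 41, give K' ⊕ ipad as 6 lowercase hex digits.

8d7736

Key hex bytes bb 41 is 2 bytes ≤ B = 3; zero-pad to 3 bytes: K' = bb 41 00.
XOR each byte with 0x36: bb⊕36=8d, 41⊕36=77, 00⊕36=36.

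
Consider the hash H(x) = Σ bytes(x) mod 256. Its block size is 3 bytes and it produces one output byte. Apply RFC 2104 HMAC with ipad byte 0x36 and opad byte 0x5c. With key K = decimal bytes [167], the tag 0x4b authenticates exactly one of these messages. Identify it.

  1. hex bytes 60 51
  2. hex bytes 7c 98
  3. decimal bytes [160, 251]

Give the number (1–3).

3

Key decimal bytes [167] = a7 is 1 byte ≤ B = 3; zero-pad to 3 bytes: K' = a7 00 00.
K' ⊕ ipad = 91 36 36; K' ⊕ opad = fb 5c 5c.
m1: inner = H(91 36 36 60 51) = ae; tag = H(fb 5c 5c ae) = 61
m2: inner = H(91 36 36 7c 98) = 11; tag = H(fb 5c 5c 11) = c4
m3: inner = H(91 36 36 a0 fb) = 98; tag = H(fb 5c 5c 98) = 4b ← matches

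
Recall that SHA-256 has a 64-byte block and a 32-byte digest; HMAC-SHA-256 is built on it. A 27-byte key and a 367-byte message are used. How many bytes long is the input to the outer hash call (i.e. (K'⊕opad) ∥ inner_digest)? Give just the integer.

96

Key is 27 ≤ 64 bytes, zero-padded: |K'| = 64.
Outer input = (K'⊕opad) ∥ H(inner) → 64 + 32 = 96 bytes.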